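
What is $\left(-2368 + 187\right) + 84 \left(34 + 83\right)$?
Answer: $7647$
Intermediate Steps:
$\left(-2368 + 187\right) + 84 \left(34 + 83\right) = -2181 + 84 \cdot 117 = -2181 + 9828 = 7647$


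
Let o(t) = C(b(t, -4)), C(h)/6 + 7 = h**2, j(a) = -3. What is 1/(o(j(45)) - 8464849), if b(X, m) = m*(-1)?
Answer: -1/8464795 ≈ -1.1814e-7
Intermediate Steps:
b(X, m) = -m
C(h) = -42 + 6*h**2
o(t) = 54 (o(t) = -42 + 6*(-1*(-4))**2 = -42 + 6*4**2 = -42 + 6*16 = -42 + 96 = 54)
1/(o(j(45)) - 8464849) = 1/(54 - 8464849) = 1/(-8464795) = -1/8464795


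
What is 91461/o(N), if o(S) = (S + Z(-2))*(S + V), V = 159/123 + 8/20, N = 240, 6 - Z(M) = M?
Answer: 18749505/12287656 ≈ 1.5259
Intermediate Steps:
Z(M) = 6 - M
V = 347/205 (V = 159*(1/123) + 8*(1/20) = 53/41 + 2/5 = 347/205 ≈ 1.6927)
o(S) = (8 + S)*(347/205 + S) (o(S) = (S + (6 - 1*(-2)))*(S + 347/205) = (S + (6 + 2))*(347/205 + S) = (S + 8)*(347/205 + S) = (8 + S)*(347/205 + S))
91461/o(N) = 91461/(2776/205 + 240**2 + (1987/205)*240) = 91461/(2776/205 + 57600 + 95376/41) = 91461/(12287656/205) = 91461*(205/12287656) = 18749505/12287656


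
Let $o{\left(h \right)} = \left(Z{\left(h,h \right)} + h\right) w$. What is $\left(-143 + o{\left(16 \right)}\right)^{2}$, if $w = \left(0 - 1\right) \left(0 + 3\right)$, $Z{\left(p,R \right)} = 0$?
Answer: $36481$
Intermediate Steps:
$w = -3$ ($w = \left(-1\right) 3 = -3$)
$o{\left(h \right)} = - 3 h$ ($o{\left(h \right)} = \left(0 + h\right) \left(-3\right) = h \left(-3\right) = - 3 h$)
$\left(-143 + o{\left(16 \right)}\right)^{2} = \left(-143 - 48\right)^{2} = \left(-191\right)^{2} = 36481$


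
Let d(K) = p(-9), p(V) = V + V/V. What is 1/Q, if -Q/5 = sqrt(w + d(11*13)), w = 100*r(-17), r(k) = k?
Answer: I*sqrt(427)/4270 ≈ 0.0048393*I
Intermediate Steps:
p(V) = 1 + V (p(V) = V + 1 = 1 + V)
d(K) = -8 (d(K) = 1 - 9 = -8)
w = -1700 (w = 100*(-17) = -1700)
Q = -10*I*sqrt(427) (Q = -5*sqrt(-1700 - 8) = -10*I*sqrt(427) ≈ -206.64*I)
1/Q = 1/(-10*I*sqrt(427)) = I*sqrt(427)/4270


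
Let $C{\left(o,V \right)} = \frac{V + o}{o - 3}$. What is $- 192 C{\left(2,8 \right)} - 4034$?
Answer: $-2114$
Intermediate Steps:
$C{\left(o,V \right)} = \frac{V + o}{-3 + o}$
$- 192 C{\left(2,8 \right)} - 4034 = - 192 \frac{8 + 2}{-3 + 2} - 4034 = - 192 \frac{1}{-1} \cdot 10 - 4034 = - 192 \left(\left(-1\right) 10\right) - 4034 = \left(-192\right) \left(-10\right) - 4034 = 1920 - 4034 = -2114$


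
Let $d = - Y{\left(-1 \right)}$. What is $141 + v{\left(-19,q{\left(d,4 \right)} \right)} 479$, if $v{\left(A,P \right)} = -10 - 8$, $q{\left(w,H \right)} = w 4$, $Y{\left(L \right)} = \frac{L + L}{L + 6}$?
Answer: $-8481$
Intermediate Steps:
$Y{\left(L \right)} = \frac{2 L}{6 + L}$
$d = \frac{2}{5}$ ($d = - \frac{2 \left(-1\right)}{6 - 1} = - \frac{2 \left(-1\right)}{5} = \left(-1\right) \left(- \frac{2}{5}\right) = \frac{2}{5} \approx 0.4$)
$q{\left(w,H \right)} = 4 w$
$v{\left(A,P \right)} = -18$ ($v{\left(A,P \right)} = -10 - 8 = -18$)
$141 + v{\left(-19,q{\left(d,4 \right)} \right)} 479 = 141 - 8622 = -8481$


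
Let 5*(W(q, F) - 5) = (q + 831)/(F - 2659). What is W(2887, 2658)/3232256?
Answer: -3693/16161280 ≈ -0.00022851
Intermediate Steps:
W(q, F) = 5 + (831 + q)/(5*(-2659 + F)) (W(q, F) = 5 + ((q + 831)/(F - 2659))/5 = 5 + ((831 + q)/(-2659 + F))/5 = 5 + (831 + q)/(5*(-2659 + F)))
W(2887, 2658)/3232256 = ((-65644 + 2887 + 25*2658)/(5*(-2659 + 2658)))/3232256 = ((⅕)*(-65644 + 2887 + 66450)/(-1))*(1/3232256) = ((⅕)*(-1)*3693)*(1/3232256) = -3693/5*1/3232256 = -3693/16161280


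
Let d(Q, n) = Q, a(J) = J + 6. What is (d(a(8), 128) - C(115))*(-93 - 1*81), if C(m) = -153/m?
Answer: -306762/115 ≈ -2667.5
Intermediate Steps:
a(J) = 6 + J
(d(a(8), 128) - C(115))*(-93 - 1*81) = ((6 + 8) - (-153)/115)*(-93 - 1*81) = (14 - (-153)/115)*(-93 - 81) = (14 - 1*(-153/115))*(-174) = (14 + 153/115)*(-174) = (1763/115)*(-174) = -306762/115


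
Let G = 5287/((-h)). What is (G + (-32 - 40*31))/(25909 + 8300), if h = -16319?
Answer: -20752481/558256671 ≈ -0.037174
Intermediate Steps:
G = 5287/16319 (G = 5287/((-1*(-16319))) = 5287/16319 ≈ 0.32398)
(G + (-32 - 40*31))/(25909 + 8300) = (5287/16319 + (-32 - 40*31))/(25909 + 8300) = (5287/16319 + (-32 - 1240))/34209 = (5287/16319 - 1272)*(1/34209) = -20752481/16319*1/34209 = -20752481/558256671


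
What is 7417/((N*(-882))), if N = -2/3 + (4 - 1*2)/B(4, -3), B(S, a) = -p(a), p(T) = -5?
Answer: 37085/1176 ≈ 31.535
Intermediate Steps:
B(S, a) = 5 (B(S, a) = -1*(-5) = 5)
N = -4/15 (N = -2/3 + (4 - 1*2)/5 = -2*⅓ + (4 - 2)*(⅕) = -⅔ + 2*(⅕) = -⅔ + ⅖ = -4/15 ≈ -0.26667)
7417/((N*(-882))) = 7417/((-4/15*(-882))) = 7417/(1176/5) = 7417*(5/1176) = 37085/1176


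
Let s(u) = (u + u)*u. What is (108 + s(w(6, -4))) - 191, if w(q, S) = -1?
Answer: -81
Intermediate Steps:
s(u) = 2*u² (s(u) = (2*u)*u = 2*u²)
(108 + s(w(6, -4))) - 191 = (108 + 2*(-1)²) - 191 = (108 + 2*1) - 191 = (108 + 2) - 191 = 110 - 191 = -81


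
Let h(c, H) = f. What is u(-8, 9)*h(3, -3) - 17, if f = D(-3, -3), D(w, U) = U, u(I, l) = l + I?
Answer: -20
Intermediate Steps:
u(I, l) = I + l
f = -3
h(c, H) = -3
u(-8, 9)*h(3, -3) - 17 = (-8 + 9)*(-3) - 17 = 1*(-3) - 17 = -3 - 17 = -20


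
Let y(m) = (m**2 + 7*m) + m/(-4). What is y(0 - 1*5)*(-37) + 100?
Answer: 1695/4 ≈ 423.75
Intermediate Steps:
y(m) = m**2 + 27*m/4 (y(m) = (m**2 + 7*m) + m*(-1/4) = (m**2 + 7*m) - m/4 = m**2 + 27*m/4)
y(0 - 1*5)*(-37) + 100 = ((0 - 1*5)*(27 + 4*(0 - 1*5))/4)*(-37) + 100 = ((0 - 5)*(27 + 4*(0 - 5))/4)*(-37) + 100 = ((1/4)*(-5)*(27 + 4*(-5)))*(-37) + 100 = ((1/4)*(-5)*(27 - 20))*(-37) + 100 = ((1/4)*(-5)*7)*(-37) + 100 = -35/4*(-37) + 100 = 1295/4 + 100 = 1695/4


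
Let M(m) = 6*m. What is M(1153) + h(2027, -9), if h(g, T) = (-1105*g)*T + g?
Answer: 20167460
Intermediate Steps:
h(g, T) = g - 1105*T*g (h(g, T) = -1105*T*g + g = g - 1105*T*g)
M(1153) + h(2027, -9) = 6*1153 + 2027*(1 - 1105*(-9)) = 6918 + 2027*(1 + 9945) = 6918 + 2027*9946 = 6918 + 20160542 = 20167460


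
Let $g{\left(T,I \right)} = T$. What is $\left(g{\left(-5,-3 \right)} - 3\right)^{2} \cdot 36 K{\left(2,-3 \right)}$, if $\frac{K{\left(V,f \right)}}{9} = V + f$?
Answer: $-20736$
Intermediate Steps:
$K{\left(V,f \right)} = 9 V + 9 f$ ($K{\left(V,f \right)} = 9 \left(V + f\right) = 9 V + 9 f$)
$\left(g{\left(-5,-3 \right)} - 3\right)^{2} \cdot 36 K{\left(2,-3 \right)} = \left(-5 - 3\right)^{2} \cdot 36 \left(9 \cdot 2 + 9 \left(-3\right)\right) = \left(-8\right)^{2} \cdot 36 \left(18 - 27\right) = 64 \cdot 36 \left(-9\right) = 2304 \left(-9\right) = -20736$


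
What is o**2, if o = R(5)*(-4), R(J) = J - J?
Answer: 0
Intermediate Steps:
R(J) = 0
o = 0 (o = 0*(-4) = 0)
o**2 = 0**2 = 0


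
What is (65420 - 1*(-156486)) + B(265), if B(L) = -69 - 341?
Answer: 221496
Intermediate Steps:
B(L) = -410
(65420 - 1*(-156486)) + B(265) = (65420 - 1*(-156486)) - 410 = (65420 + 156486) - 410 = 221906 - 410 = 221496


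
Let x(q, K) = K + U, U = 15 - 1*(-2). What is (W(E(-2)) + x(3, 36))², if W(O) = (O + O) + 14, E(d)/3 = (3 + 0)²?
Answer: 14641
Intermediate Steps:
U = 17 (U = 15 + 2 = 17)
x(q, K) = 17 + K (x(q, K) = K + 17 = 17 + K)
E(d) = 27 (E(d) = 3*(3 + 0)² = 3*3² = 3*9 = 27)
W(O) = 14 + 2*O (W(O) = 2*O + 14 = 14 + 2*O)
(W(E(-2)) + x(3, 36))² = ((14 + 2*27) + (17 + 36))² = ((14 + 54) + 53)² = (68 + 53)² = 121² = 14641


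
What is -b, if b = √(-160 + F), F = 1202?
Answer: -√1042 ≈ -32.280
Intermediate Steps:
b = √1042 (b = √(-160 + 1202) = √1042 ≈ 32.280)
-b = -√1042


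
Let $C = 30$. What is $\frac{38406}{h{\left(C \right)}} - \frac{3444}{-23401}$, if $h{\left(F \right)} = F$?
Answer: $\frac{21401003}{16715} \approx 1280.3$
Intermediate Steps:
$\frac{38406}{h{\left(C \right)}} - \frac{3444}{-23401} = \frac{38406}{30} - \frac{3444}{-23401} = 38406 \cdot \frac{1}{30} - - \frac{492}{3343} = \frac{6401}{5} + \frac{492}{3343} = \frac{21401003}{16715}$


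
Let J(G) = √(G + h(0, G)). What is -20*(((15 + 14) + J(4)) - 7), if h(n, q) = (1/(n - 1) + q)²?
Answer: -440 - 20*√13 ≈ -512.11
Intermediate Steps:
h(n, q) = (q + 1/(-1 + n))² (h(n, q) = (1/(-1 + n) + q)² = (q + 1/(-1 + n))²)
J(G) = √(G + (1 - G)²) (J(G) = √(G + (1 - G + 0*G)²/(-1 + 0)²) = √(G + (1 - G + 0)²/(-1)²) = √(G + 1*(1 - G)²) = √(G + (1 - G)²))
-20*(((15 + 14) + J(4)) - 7) = -20*(((15 + 14) + √(4 + (1 - 1*4)²)) - 7) = -20*((29 + √(4 + (1 - 4)²)) - 7) = -20*((29 + √(4 + (-3)²)) - 7) = -20*((29 + √(4 + 9)) - 7) = -20*((29 + √13) - 7) = -20*(22 + √13) = -440 - 20*√13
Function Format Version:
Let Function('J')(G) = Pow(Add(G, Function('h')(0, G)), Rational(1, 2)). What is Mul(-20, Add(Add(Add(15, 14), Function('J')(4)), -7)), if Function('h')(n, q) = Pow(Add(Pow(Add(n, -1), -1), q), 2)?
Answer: Add(-440, Mul(-20, Pow(13, Rational(1, 2)))) ≈ -512.11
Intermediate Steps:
Function('h')(n, q) = Pow(Add(q, Pow(Add(-1, n), -1)), 2) (Function('h')(n, q) = Pow(Add(Pow(Add(-1, n), -1), q), 2) = Pow(Add(q, Pow(Add(-1, n), -1)), 2))
Function('J')(G) = Pow(Add(G, Pow(Add(1, Mul(-1, G)), 2)), Rational(1, 2)) (Function('J')(G) = Pow(Add(G, Mul(Pow(Add(-1, 0), -2), Pow(Add(1, Mul(-1, G), Mul(0, G)), 2))), Rational(1, 2)) = Pow(Add(G, Mul(Pow(-1, -2), Pow(Add(1, Mul(-1, G), 0), 2))), Rational(1, 2)) = Pow(Add(G, Mul(1, Pow(Add(1, Mul(-1, G)), 2))), Rational(1, 2)) = Pow(Add(G, Pow(Add(1, Mul(-1, G)), 2)), Rational(1, 2)))
Mul(-20, Add(Add(Add(15, 14), Function('J')(4)), -7)) = Mul(-20, Add(Add(Add(15, 14), Pow(Add(4, Pow(Add(1, Mul(-1, 4)), 2)), Rational(1, 2))), -7)) = Mul(-20, Add(Add(29, Pow(Add(4, Pow(Add(1, -4), 2)), Rational(1, 2))), -7)) = Mul(-20, Add(Add(29, Pow(Add(4, Pow(-3, 2)), Rational(1, 2))), -7)) = Mul(-20, Add(Add(29, Pow(Add(4, 9), Rational(1, 2))), -7)) = Mul(-20, Add(Add(29, Pow(13, Rational(1, 2))), -7)) = Mul(-20, Add(22, Pow(13, Rational(1, 2)))) = Add(-440, Mul(-20, Pow(13, Rational(1, 2))))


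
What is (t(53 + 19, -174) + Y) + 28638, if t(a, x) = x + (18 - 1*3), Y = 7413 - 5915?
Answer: 29977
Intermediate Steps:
Y = 1498
t(a, x) = 15 + x (t(a, x) = x + (18 - 3) = x + 15 = 15 + x)
(t(53 + 19, -174) + Y) + 28638 = ((15 - 174) + 1498) + 28638 = (-159 + 1498) + 28638 = 1339 + 28638 = 29977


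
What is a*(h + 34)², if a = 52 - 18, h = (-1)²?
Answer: 41650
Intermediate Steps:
h = 1
a = 34
a*(h + 34)² = 34*(1 + 34)² = 34*35² = 34*1225 = 41650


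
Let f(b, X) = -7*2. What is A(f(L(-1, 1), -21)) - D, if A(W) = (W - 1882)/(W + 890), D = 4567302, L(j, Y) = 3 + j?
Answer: -333413204/73 ≈ -4.5673e+6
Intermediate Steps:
f(b, X) = -14
A(W) = (-1882 + W)/(890 + W)
A(f(L(-1, 1), -21)) - D = (-1882 - 14)/(890 - 14) - 1*4567302 = -1896/876 - 4567302 = (1/876)*(-1896) - 4567302 = -158/73 - 4567302 = -333413204/73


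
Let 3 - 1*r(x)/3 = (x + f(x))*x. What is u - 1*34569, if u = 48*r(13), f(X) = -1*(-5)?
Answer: -67833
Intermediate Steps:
f(X) = 5
r(x) = 9 - 3*x*(5 + x) (r(x) = 9 - 3*(x + 5)*x = 9 - 3*(5 + x)*x = 9 - 3*x*(5 + x))
u = -33264 (u = 48*(9 - 15*13 - 3*13²) = 48*(9 - 195 - 3*169) = 48*(9 - 195 - 507) = 48*(-693) = -33264)
u - 1*34569 = -33264 - 1*34569 = -33264 - 34569 = -67833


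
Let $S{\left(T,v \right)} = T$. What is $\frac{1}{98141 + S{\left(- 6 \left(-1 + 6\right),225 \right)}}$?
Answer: $\frac{1}{98111} \approx 1.0193 \cdot 10^{-5}$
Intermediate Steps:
$\frac{1}{98141 + S{\left(- 6 \left(-1 + 6\right),225 \right)}} = \frac{1}{98141 - 6 \left(-1 + 6\right)} = \frac{1}{98141 - 30} = \frac{1}{98111}$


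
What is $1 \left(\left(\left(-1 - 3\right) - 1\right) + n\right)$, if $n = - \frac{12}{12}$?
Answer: $-6$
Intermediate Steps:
$n = -1$ ($n = \left(-12\right) \frac{1}{12} = -1$)
$1 \left(\left(\left(-1 - 3\right) - 1\right) + n\right) = 1 \left(\left(\left(-1 - 3\right) - 1\right) - 1\right) = 1 \left(\left(-4 - 1\right) - 1\right) = 1 \left(-5 - 1\right) = 1 \left(-6\right) = -6$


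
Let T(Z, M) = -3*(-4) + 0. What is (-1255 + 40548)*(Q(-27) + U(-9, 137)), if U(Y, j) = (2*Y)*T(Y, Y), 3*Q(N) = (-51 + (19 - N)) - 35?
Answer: -27033584/3 ≈ -9.0112e+6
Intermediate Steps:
T(Z, M) = 12 (T(Z, M) = 12 + 0 = 12)
Q(N) = -67/3 - N/3 (Q(N) = ((-51 + (19 - N)) - 35)/3 = ((-32 - N) - 35)/3 = (-67 - N)/3 = -67/3 - N/3)
U(Y, j) = 24*Y (U(Y, j) = (2*Y)*12 = 24*Y)
(-1255 + 40548)*(Q(-27) + U(-9, 137)) = (-1255 + 40548)*((-67/3 - ⅓*(-27)) + 24*(-9)) = 39293*((-67/3 + 9) - 216) = 39293*(-40/3 - 216) = 39293*(-688/3) = -27033584/3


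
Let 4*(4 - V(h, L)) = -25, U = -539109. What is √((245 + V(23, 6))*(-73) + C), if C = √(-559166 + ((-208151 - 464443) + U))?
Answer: √(-74533 + 4*I*√1770869)/2 ≈ 4.8713 + 136.59*I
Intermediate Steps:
V(h, L) = 41/4 (V(h, L) = 4 - ¼*(-25) = 4 + 25/4 = 41/4)
C = I*√1770869 (C = √(-559166 + ((-208151 - 464443) - 539109)) = √(-559166 + (-672594 - 539109)) = √(-559166 - 1211703) = √(-1770869) = I*√1770869 ≈ 1330.7*I)
√((245 + V(23, 6))*(-73) + C) = √((245 + 41/4)*(-73) + I*√1770869) = √((1021/4)*(-73) + I*√1770869) = √(-74533/4 + I*√1770869)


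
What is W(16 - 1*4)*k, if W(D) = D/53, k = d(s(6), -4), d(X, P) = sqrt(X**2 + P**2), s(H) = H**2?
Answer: 48*sqrt(82)/53 ≈ 8.2011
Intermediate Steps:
d(X, P) = sqrt(P**2 + X**2)
k = 4*sqrt(82) (k = sqrt((-4)**2 + (6**2)**2) = sqrt(16 + 36**2) = sqrt(16 + 1296) = sqrt(1312) = 4*sqrt(82) ≈ 36.222)
W(D) = D/53 (W(D) = D*(1/53) = D/53)
W(16 - 1*4)*k = ((16 - 1*4)/53)*(4*sqrt(82)) = ((16 - 4)/53)*(4*sqrt(82)) = ((1/53)*12)*(4*sqrt(82)) = 12*(4*sqrt(82))/53 = 48*sqrt(82)/53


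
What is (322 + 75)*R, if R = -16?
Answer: -6352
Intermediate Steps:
(322 + 75)*R = (322 + 75)*(-16) = 397*(-16) = -6352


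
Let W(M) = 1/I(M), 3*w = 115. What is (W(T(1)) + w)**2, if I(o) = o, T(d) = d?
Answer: 13924/9 ≈ 1547.1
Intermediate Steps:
w = 115/3 (w = (1/3)*115 = 115/3 ≈ 38.333)
W(M) = 1/M
(W(T(1)) + w)**2 = (1/1 + 115/3)**2 = (1 + 115/3)**2 = (118/3)**2 = 13924/9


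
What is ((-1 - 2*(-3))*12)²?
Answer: 3600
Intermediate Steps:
((-1 - 2*(-3))*12)² = ((-1 + 6)*12)² = (5*12)² = 60² = 3600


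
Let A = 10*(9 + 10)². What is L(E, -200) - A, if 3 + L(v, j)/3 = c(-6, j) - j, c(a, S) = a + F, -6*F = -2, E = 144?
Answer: -3036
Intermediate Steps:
F = ⅓ (F = -⅙*(-2) = ⅓ ≈ 0.33333)
c(a, S) = ⅓ + a (c(a, S) = a + ⅓ = ⅓ + a)
A = 3610 (A = 10*19² = 10*361 = 3610)
L(v, j) = -26 - 3*j (L(v, j) = -9 + 3*((⅓ - 6) - j) = -9 + 3*(-17/3 - j) = -9 + (-17 - 3*j) = -26 - 3*j)
L(E, -200) - A = (-26 - 3*(-200)) - 1*3610 = (-26 + 600) - 3610 = 574 - 3610 = -3036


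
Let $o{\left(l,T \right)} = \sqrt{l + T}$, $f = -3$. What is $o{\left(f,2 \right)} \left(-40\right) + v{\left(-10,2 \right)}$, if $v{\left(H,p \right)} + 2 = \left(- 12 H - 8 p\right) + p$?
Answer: $104 - 40 i \approx 104.0 - 40.0 i$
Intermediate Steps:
$v{\left(H,p \right)} = -2 - 12 H - 7 p$ ($v{\left(H,p \right)} = -2 + \left(\left(- 12 H - 8 p\right) + p\right) = -2 - \left(7 p + 12 H\right) = -2 - 12 H - 7 p$)
$o{\left(l,T \right)} = \sqrt{T + l}$
$o{\left(f,2 \right)} \left(-40\right) + v{\left(-10,2 \right)} = \sqrt{2 - 3} \left(-40\right) - -104 = \sqrt{-1} \left(-40\right) - -104 = i \left(-40\right) + 104 = - 40 i + 104 = 104 - 40 i$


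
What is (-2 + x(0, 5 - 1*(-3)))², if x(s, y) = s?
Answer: 4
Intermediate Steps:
(-2 + x(0, 5 - 1*(-3)))² = (-2 + 0)² = (-2)² = 4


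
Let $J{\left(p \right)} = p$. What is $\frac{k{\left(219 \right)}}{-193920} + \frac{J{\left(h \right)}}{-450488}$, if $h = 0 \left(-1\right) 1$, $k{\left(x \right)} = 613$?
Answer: $- \frac{613}{193920} \approx -0.0031611$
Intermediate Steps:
$h = 0$ ($h = 0 \cdot 1 = 0$)
$\frac{k{\left(219 \right)}}{-193920} + \frac{J{\left(h \right)}}{-450488} = \frac{613}{-193920} + \frac{0}{-450488} = 613 \left(- \frac{1}{193920}\right) + 0 \left(- \frac{1}{450488}\right) = - \frac{613}{193920} + 0 = - \frac{613}{193920}$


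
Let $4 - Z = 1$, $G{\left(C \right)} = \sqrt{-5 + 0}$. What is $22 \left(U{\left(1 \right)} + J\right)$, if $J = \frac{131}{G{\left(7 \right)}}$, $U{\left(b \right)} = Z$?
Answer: $66 - \frac{2882 i \sqrt{5}}{5} \approx 66.0 - 1288.9 i$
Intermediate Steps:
$G{\left(C \right)} = i \sqrt{5}$ ($G{\left(C \right)} = \sqrt{-5} = i \sqrt{5}$)
$Z = 3$ ($Z = 4 - 1 = 3$)
$U{\left(b \right)} = 3$
$J = - \frac{131 i \sqrt{5}}{5}$ ($J = \frac{131}{i \sqrt{5}} = 131 \left(- \frac{i \sqrt{5}}{5}\right) = - \frac{131 i \sqrt{5}}{5} \approx - 58.585 i$)
$22 \left(U{\left(1 \right)} + J\right) = 22 \left(3 - \frac{131 i \sqrt{5}}{5}\right) = 66 - \frac{2882 i \sqrt{5}}{5}$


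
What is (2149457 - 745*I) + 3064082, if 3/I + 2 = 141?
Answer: 724679686/139 ≈ 5.2135e+6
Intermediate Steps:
I = 3/139 (I = 3/(-2 + 141) = 3/139 ≈ 0.021583)
(2149457 - 745*I) + 3064082 = (2149457 - 745*3/139) + 3064082 = (2149457 - 2235/139) + 3064082 = 298772288/139 + 3064082 = 724679686/139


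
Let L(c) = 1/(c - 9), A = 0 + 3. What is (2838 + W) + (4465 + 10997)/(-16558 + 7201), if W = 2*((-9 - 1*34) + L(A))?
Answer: 25731883/9357 ≈ 2750.0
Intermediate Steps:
A = 3
L(c) = 1/(-9 + c)
W = -259/3 (W = 2*((-9 - 1*34) + 1/(-9 + 3)) = 2*((-9 - 34) + 1/(-6)) = 2*(-43 - 1/6) = 2*(-259/6) = -259/3 ≈ -86.333)
(2838 + W) + (4465 + 10997)/(-16558 + 7201) = (2838 - 259/3) + (4465 + 10997)/(-16558 + 7201) = 8255/3 + 15462/(-9357) = 8255/3 + 15462*(-1/9357) = 8255/3 - 5154/3119 = 25731883/9357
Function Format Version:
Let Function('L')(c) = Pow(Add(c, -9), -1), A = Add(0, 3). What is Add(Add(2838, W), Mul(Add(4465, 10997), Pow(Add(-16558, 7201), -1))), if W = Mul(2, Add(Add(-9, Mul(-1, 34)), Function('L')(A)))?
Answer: Rational(25731883, 9357) ≈ 2750.0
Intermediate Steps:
A = 3
Function('L')(c) = Pow(Add(-9, c), -1)
W = Rational(-259, 3) (W = Mul(2, Add(Add(-9, Mul(-1, 34)), Pow(Add(-9, 3), -1))) = Mul(2, Add(Add(-9, -34), Pow(-6, -1))) = Mul(2, Add(-43, Rational(-1, 6))) = Mul(2, Rational(-259, 6)) = Rational(-259, 3) ≈ -86.333)
Add(Add(2838, W), Mul(Add(4465, 10997), Pow(Add(-16558, 7201), -1))) = Add(Add(2838, Rational(-259, 3)), Mul(Add(4465, 10997), Pow(Add(-16558, 7201), -1))) = Add(Rational(8255, 3), Mul(15462, Pow(-9357, -1))) = Add(Rational(8255, 3), Mul(15462, Rational(-1, 9357))) = Add(Rational(8255, 3), Rational(-5154, 3119)) = Rational(25731883, 9357)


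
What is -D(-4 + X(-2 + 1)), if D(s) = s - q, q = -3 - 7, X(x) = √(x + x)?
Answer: -6 - I*√2 ≈ -6.0 - 1.4142*I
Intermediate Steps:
X(x) = √2*√x (X(x) = √(2*x) = √2*√x)
q = -10
D(s) = 10 + s (D(s) = s - 1*(-10) = s + 10 = 10 + s)
-D(-4 + X(-2 + 1)) = -(10 + (-4 + √2*√(-2 + 1))) = -(10 + (-4 + √2*√(-1))) = -(10 + (-4 + √2*I)) = -(10 + (-4 + I*√2)) = -(6 + I*√2) = -6 - I*√2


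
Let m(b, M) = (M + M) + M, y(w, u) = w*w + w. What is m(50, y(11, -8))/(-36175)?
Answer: -396/36175 ≈ -0.010947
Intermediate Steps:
y(w, u) = w + w² (y(w, u) = w² + w = w + w²)
m(b, M) = 3*M (m(b, M) = 2*M + M = 3*M)
m(50, y(11, -8))/(-36175) = (3*(11*(1 + 11)))/(-36175) = (3*(11*12))*(-1/36175) = (3*132)*(-1/36175) = 396*(-1/36175) = -396/36175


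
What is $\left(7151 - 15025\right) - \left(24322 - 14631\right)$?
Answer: $-17565$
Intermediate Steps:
$\left(7151 - 15025\right) - \left(24322 - 14631\right) = \left(7151 - 15025\right) - 9691 = -7874 - 9691 = -17565$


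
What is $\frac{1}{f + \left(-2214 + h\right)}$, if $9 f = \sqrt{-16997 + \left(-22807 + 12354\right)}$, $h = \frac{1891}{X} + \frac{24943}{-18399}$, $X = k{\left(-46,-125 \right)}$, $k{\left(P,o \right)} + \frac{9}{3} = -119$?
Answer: $- \frac{1006928537182}{2246465200306843} - \frac{752273780 i \sqrt{122}}{2246465200306843} \approx -0.00044823 - 3.6988 \cdot 10^{-6} i$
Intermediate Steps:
$k{\left(P,o \right)} = -122$ ($k{\left(P,o \right)} = -3 - 119 = -122$)
$X = -122$
$h = - \frac{620255}{36798}$ ($h = \frac{1891}{-122} + \frac{24943}{-18399} = 1891 \left(- \frac{1}{122}\right) + 24943 \left(- \frac{1}{18399}\right) = - \frac{31}{2} - \frac{24943}{18399} = - \frac{620255}{36798} \approx -16.856$)
$f = \frac{5 i \sqrt{122}}{3}$ ($f = \frac{\sqrt{-16997 + \left(-22807 + 12354\right)}}{9} = \frac{\sqrt{-16997 - 10453}}{9} = \frac{\sqrt{-27450}}{9} = \frac{15 i \sqrt{122}}{9} = \frac{5 i \sqrt{122}}{3} \approx 18.409 i$)
$\frac{1}{f + \left(-2214 + h\right)} = \frac{1}{\frac{5 i \sqrt{122}}{3} - \frac{82091027}{36798}} = \frac{1}{- \frac{82091027}{36798} + \frac{5 i \sqrt{122}}{3}}$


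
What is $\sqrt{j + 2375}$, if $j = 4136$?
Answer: $\sqrt{6511} \approx 80.691$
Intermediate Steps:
$\sqrt{j + 2375} = \sqrt{4136 + 2375} = \sqrt{6511}$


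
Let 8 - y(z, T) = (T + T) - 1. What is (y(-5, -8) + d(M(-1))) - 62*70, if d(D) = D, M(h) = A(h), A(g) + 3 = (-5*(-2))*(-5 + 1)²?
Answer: -4158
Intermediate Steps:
A(g) = 157 (A(g) = -3 + (-5*(-2))*(-5 + 1)² = -3 + 10*(-4)² = -3 + 10*16 = -3 + 160 = 157)
y(z, T) = 9 - 2*T (y(z, T) = 8 - ((T + T) - 1) = 8 - (2*T - 1) = 8 - (-1 + 2*T) = 8 + (1 - 2*T) = 9 - 2*T)
M(h) = 157
(y(-5, -8) + d(M(-1))) - 62*70 = ((9 - 2*(-8)) + 157) - 62*70 = ((9 + 16) + 157) - 4340 = (25 + 157) - 4340 = 182 - 4340 = -4158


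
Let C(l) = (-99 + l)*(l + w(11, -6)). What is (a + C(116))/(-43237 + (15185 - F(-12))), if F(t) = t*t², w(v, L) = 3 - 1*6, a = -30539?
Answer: 14309/13162 ≈ 1.0871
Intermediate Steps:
w(v, L) = -3 (w(v, L) = 3 - 6 = -3)
C(l) = (-99 + l)*(-3 + l) (C(l) = (-99 + l)*(l - 3) = (-99 + l)*(-3 + l))
F(t) = t³
(a + C(116))/(-43237 + (15185 - F(-12))) = (-30539 + (297 + 116² - 102*116))/(-43237 + (15185 - 1*(-12)³)) = (-30539 + (297 + 13456 - 11832))/(-43237 + (15185 - 1*(-1728))) = (-30539 + 1921)/(-43237 + (15185 + 1728)) = -28618/(-43237 + 16913) = -28618/(-26324) = -28618*(-1/26324) = 14309/13162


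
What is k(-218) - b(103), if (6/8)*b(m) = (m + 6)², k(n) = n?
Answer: -48178/3 ≈ -16059.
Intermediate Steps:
b(m) = 4*(6 + m)²/3 (b(m) = 4*(m + 6)²/3 = 4*(6 + m)²/3)
k(-218) - b(103) = -218 - 4*(6 + 103)²/3 = -218 - 4*109²/3 = -218 - 4*11881/3 = -218 - 1*47524/3 = -218 - 47524/3 = -48178/3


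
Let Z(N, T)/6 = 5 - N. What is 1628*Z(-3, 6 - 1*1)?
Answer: 78144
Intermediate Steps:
Z(N, T) = 30 - 6*N (Z(N, T) = 6*(5 - N) = 30 - 6*N)
1628*Z(-3, 6 - 1*1) = 1628*(30 - 6*(-3)) = 1628*(30 + 18) = 1628*48 = 78144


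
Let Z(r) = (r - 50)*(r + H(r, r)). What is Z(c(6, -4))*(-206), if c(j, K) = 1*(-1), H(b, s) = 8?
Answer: 73542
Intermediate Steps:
c(j, K) = -1
Z(r) = (-50 + r)*(8 + r) (Z(r) = (r - 50)*(r + 8) = (-50 + r)*(8 + r))
Z(c(6, -4))*(-206) = (-400 + (-1)² - 42*(-1))*(-206) = (-400 + 1 + 42)*(-206) = -357*(-206) = 73542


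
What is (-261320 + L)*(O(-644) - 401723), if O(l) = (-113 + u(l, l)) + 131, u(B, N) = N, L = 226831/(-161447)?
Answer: 1543175092499089/14677 ≈ 1.0514e+11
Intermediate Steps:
L = -20621/14677 (L = 226831*(-1/161447) = -20621/14677 ≈ -1.4050)
O(l) = 18 + l (O(l) = (-113 + l) + 131 = 18 + l)
(-261320 + L)*(O(-644) - 401723) = (-261320 - 20621/14677)*((18 - 644) - 401723) = -3835414261*(-626 - 401723)/14677 = -3835414261/14677*(-402349) = 1543175092499089/14677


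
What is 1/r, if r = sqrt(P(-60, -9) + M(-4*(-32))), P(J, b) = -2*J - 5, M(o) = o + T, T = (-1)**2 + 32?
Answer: sqrt(69)/138 ≈ 0.060193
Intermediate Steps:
T = 33 (T = 1 + 32 = 33)
M(o) = 33 + o (M(o) = o + 33 = 33 + o)
P(J, b) = -5 - 2*J
r = 2*sqrt(69) (r = sqrt((-5 - 2*(-60)) + (33 - 4*(-32))) = sqrt((-5 + 120) + (33 + 128)) = sqrt(115 + 161) = sqrt(276) = 2*sqrt(69) ≈ 16.613)
1/r = 1/(2*sqrt(69)) = sqrt(69)/138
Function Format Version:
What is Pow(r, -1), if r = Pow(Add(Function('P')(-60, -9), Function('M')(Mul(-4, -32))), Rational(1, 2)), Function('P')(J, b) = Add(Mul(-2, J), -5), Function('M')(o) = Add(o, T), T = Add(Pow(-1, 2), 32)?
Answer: Mul(Rational(1, 138), Pow(69, Rational(1, 2))) ≈ 0.060193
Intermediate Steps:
T = 33 (T = Add(1, 32) = 33)
Function('M')(o) = Add(33, o) (Function('M')(o) = Add(o, 33) = Add(33, o))
Function('P')(J, b) = Add(-5, Mul(-2, J))
r = Mul(2, Pow(69, Rational(1, 2))) (r = Pow(Add(Add(-5, Mul(-2, -60)), Add(33, Mul(-4, -32))), Rational(1, 2)) = Pow(Add(Add(-5, 120), Add(33, 128)), Rational(1, 2)) = Pow(Add(115, 161), Rational(1, 2)) = Pow(276, Rational(1, 2)) = Mul(2, Pow(69, Rational(1, 2))) ≈ 16.613)
Pow(r, -1) = Pow(Mul(2, Pow(69, Rational(1, 2))), -1) = Mul(Rational(1, 138), Pow(69, Rational(1, 2)))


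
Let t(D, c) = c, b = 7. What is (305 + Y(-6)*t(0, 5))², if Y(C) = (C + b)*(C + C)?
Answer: 60025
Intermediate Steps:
Y(C) = 2*C*(7 + C) (Y(C) = (C + 7)*(C + C) = (7 + C)*(2*C) = 2*C*(7 + C))
(305 + Y(-6)*t(0, 5))² = (305 + (2*(-6)*(7 - 6))*5)² = (305 + (2*(-6)*1)*5)² = (305 - 12*5)² = (305 - 60)² = 245² = 60025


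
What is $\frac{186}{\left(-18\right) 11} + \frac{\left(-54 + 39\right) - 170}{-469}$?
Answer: $- \frac{8434}{15477} \approx -0.54494$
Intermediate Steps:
$\frac{186}{\left(-18\right) 11} + \frac{\left(-54 + 39\right) - 170}{-469} = \frac{186}{-198} + \left(-15 - 170\right) \left(- \frac{1}{469}\right) = 186 \left(- \frac{1}{198}\right) - - \frac{185}{469} = - \frac{31}{33} + \frac{185}{469} = - \frac{8434}{15477}$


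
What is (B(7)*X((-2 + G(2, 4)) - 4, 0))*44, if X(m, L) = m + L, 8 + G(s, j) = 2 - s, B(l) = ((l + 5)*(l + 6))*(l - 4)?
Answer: -288288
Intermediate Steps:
B(l) = (-4 + l)*(5 + l)*(6 + l) (B(l) = ((5 + l)*(6 + l))*(-4 + l) = (-4 + l)*(5 + l)*(6 + l))
G(s, j) = -6 - s (G(s, j) = -8 + (2 - s) = -6 - s)
X(m, L) = L + m
(B(7)*X((-2 + G(2, 4)) - 4, 0))*44 = ((-120 + 7³ - 14*7 + 7*7²)*(0 + ((-2 + (-6 - 1*2)) - 4)))*44 = ((-120 + 343 - 98 + 7*49)*(0 + ((-2 + (-6 - 2)) - 4)))*44 = ((-120 + 343 - 98 + 343)*(0 + ((-2 - 8) - 4)))*44 = (468*(0 + (-10 - 4)))*44 = (468*(0 - 14))*44 = (468*(-14))*44 = -6552*44 = -288288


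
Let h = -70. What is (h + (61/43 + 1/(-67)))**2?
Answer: 39056035876/8300161 ≈ 4705.5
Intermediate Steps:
(h + (61/43 + 1/(-67)))**2 = (-70 + (61/43 + 1/(-67)))**2 = (-70 + (61*(1/43) + 1*(-1/67)))**2 = (-70 + (61/43 - 1/67))**2 = (-70 + 4044/2881)**2 = (-197626/2881)**2 = 39056035876/8300161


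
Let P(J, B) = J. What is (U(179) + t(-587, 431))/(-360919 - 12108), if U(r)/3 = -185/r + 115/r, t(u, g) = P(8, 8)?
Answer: -1222/66771833 ≈ -1.8301e-5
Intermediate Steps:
t(u, g) = 8
U(r) = -210/r (U(r) = 3*(-185/r + 115/r) = 3*(-70/r) = -210/r)
(U(179) + t(-587, 431))/(-360919 - 12108) = (-210/179 + 8)/(-360919 - 12108) = (-210*1/179 + 8)/(-373027) = (-210/179 + 8)*(-1/373027) = (1222/179)*(-1/373027) = -1222/66771833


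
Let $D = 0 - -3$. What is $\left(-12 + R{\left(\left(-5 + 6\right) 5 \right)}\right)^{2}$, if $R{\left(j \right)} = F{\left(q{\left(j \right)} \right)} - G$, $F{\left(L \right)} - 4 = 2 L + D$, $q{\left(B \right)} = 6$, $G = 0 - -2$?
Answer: $25$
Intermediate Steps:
$G = 2$ ($G = 0 + 2 = 2$)
$D = 3$ ($D = 0 + 3 = 3$)
$F{\left(L \right)} = 7 + 2 L$ ($F{\left(L \right)} = 4 + \left(2 L + 3\right) = 4 + \left(3 + 2 L\right) = 7 + 2 L$)
$R{\left(j \right)} = 17$ ($R{\left(j \right)} = \left(7 + 2 \cdot 6\right) - 2 = \left(7 + 12\right) - 2 = 19 - 2 = 17$)
$\left(-12 + R{\left(\left(-5 + 6\right) 5 \right)}\right)^{2} = \left(-12 + 17\right)^{2} = 5^{2} = 25$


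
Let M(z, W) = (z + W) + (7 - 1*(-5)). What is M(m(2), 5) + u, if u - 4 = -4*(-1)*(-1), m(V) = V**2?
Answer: 21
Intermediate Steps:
M(z, W) = 12 + W + z (M(z, W) = (W + z) + (7 + 5) = (W + z) + 12 = 12 + W + z)
u = 0 (u = 4 - 4*(-1)*(-1) = 4 + 4*(-1) = 4 - 4 = 0)
M(m(2), 5) + u = (12 + 5 + 2**2) + 0 = (12 + 5 + 4) + 0 = 21 + 0 = 21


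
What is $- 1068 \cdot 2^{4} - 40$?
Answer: $-17128$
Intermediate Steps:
$- 1068 \cdot 2^{4} - 40 = \left(-1068\right) 16 - 40 = -17088 - 40 = -17128$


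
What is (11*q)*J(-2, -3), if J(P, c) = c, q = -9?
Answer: 297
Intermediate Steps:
(11*q)*J(-2, -3) = (11*(-9))*(-3) = -99*(-3) = 297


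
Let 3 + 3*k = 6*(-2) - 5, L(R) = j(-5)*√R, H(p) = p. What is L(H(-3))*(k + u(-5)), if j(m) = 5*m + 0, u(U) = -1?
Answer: 575*I*√3/3 ≈ 331.98*I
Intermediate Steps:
j(m) = 5*m
L(R) = -25*√R (L(R) = (5*(-5))*√R = -25*√R)
k = -20/3 (k = -1 + (6*(-2) - 5)/3 = -1 + (-12 - 5)/3 = -1 + (⅓)*(-17) = -1 - 17/3 = -20/3 ≈ -6.6667)
L(H(-3))*(k + u(-5)) = (-25*I*√3)*(-20/3 - 1) = -25*I*√3*(-23/3) = 575*I*√3/3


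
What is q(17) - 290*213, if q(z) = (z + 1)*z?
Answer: -61464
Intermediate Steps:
q(z) = z*(1 + z) (q(z) = (1 + z)*z = z*(1 + z))
q(17) - 290*213 = 17*(1 + 17) - 290*213 = 17*18 - 61770 = 306 - 61770 = -61464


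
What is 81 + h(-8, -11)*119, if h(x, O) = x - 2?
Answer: -1109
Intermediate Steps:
h(x, O) = -2 + x
81 + h(-8, -11)*119 = 81 + (-2 - 8)*119 = 81 - 10*119 = 81 - 1190 = -1109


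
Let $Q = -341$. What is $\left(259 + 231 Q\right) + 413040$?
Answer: $334528$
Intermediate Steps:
$\left(259 + 231 Q\right) + 413040 = \left(259 + 231 \left(-341\right)\right) + 413040 = \left(259 - 78771\right) + 413040 = -78512 + 413040 = 334528$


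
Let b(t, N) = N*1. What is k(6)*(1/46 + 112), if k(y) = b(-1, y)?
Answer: 15459/23 ≈ 672.13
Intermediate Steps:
b(t, N) = N
k(y) = y
k(6)*(1/46 + 112) = 6*(1/46 + 112) = 6*(5153/46) = 15459/23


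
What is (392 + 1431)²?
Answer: 3323329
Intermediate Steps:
(392 + 1431)² = 1823² = 3323329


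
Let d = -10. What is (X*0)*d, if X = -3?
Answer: 0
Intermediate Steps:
(X*0)*d = -3*0*(-10) = 0*(-10) = 0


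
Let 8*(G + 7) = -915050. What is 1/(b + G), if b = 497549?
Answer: 4/1532643 ≈ 2.6099e-6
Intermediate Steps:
G = -457553/4 (G = -7 + (1/8)*(-915050) = -7 - 457525/4 = -457553/4 ≈ -1.1439e+5)
1/(b + G) = 1/(497549 - 457553/4) = 1/(1532643/4) = 4/1532643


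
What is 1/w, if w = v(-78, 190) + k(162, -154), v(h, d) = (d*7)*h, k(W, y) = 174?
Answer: -1/103566 ≈ -9.6557e-6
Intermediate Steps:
v(h, d) = 7*d*h (v(h, d) = (7*d)*h = 7*d*h)
w = -103566 (w = 7*190*(-78) + 174 = -103740 + 174 = -103566)
1/w = 1/(-103566) = -1/103566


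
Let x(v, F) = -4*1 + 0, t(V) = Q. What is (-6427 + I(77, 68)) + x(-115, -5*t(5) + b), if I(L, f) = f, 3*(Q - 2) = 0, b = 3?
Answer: -6363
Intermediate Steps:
Q = 2 (Q = 2 + (1/3)*0 = 2 + 0 = 2)
t(V) = 2
x(v, F) = -4 (x(v, F) = -4 + 0 = -4)
(-6427 + I(77, 68)) + x(-115, -5*t(5) + b) = (-6427 + 68) - 4 = -6359 - 4 = -6363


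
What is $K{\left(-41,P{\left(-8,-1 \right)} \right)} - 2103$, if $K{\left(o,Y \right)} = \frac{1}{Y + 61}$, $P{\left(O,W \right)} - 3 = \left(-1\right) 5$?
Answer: $- \frac{124076}{59} \approx -2103.0$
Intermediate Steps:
$P{\left(O,W \right)} = -2$ ($P{\left(O,W \right)} = 3 - 5 = -2$)
$K{\left(o,Y \right)} = \frac{1}{61 + Y}$
$K{\left(-41,P{\left(-8,-1 \right)} \right)} - 2103 = \frac{1}{61 - 2} - 2103 = \frac{1}{59} - 2103 = - \frac{124076}{59}$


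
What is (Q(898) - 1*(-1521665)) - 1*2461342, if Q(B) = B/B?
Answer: -939676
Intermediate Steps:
Q(B) = 1
(Q(898) - 1*(-1521665)) - 1*2461342 = (1 - 1*(-1521665)) - 1*2461342 = (1 + 1521665) - 2461342 = 1521666 - 2461342 = -939676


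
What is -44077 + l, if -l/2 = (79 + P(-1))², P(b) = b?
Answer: -56245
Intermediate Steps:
l = -12168 (l = -2*(79 - 1)² = -2*78² = -2*6084 = -12168)
-44077 + l = -44077 - 12168 = -56245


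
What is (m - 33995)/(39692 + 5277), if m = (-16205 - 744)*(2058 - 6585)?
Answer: 76694128/44969 ≈ 1705.5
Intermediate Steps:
m = 76728123 (m = -16949*(-4527) = 76728123)
(m - 33995)/(39692 + 5277) = (76728123 - 33995)/(39692 + 5277) = 76694128/44969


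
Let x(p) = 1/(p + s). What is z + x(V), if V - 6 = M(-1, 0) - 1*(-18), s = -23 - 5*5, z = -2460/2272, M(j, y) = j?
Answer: -15943/14200 ≈ -1.1227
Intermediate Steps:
z = -615/568 (z = -2460*1/2272 = -615/568 ≈ -1.0827)
s = -48 (s = -23 - 25 = -48)
V = 23 (V = 6 + (-1 - 1*(-18)) = 6 + (-1 + 18) = 6 + 17 = 23)
x(p) = 1/(-48 + p) (x(p) = 1/(p - 48) = 1/(-48 + p))
z + x(V) = -615/568 + 1/(-48 + 23) = -615/568 + 1/(-25) = -615/568 - 1/25 = -15943/14200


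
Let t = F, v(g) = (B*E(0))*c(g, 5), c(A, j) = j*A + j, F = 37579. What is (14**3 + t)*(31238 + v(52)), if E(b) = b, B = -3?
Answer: 1259609874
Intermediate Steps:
c(A, j) = j + A*j (c(A, j) = A*j + j = j + A*j)
v(g) = 0 (v(g) = (-3*0)*(5*(1 + g)) = 0*(5 + 5*g) = 0)
t = 37579
(14**3 + t)*(31238 + v(52)) = (14**3 + 37579)*(31238 + 0) = (2744 + 37579)*31238 = 40323*31238 = 1259609874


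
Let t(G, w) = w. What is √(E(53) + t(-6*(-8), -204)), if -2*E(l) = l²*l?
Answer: I*√298570/2 ≈ 273.21*I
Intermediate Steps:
E(l) = -l³/2 (E(l) = -l²*l/2 = -l³/2)
√(E(53) + t(-6*(-8), -204)) = √(-½*53³ - 204) = √(-½*148877 - 204) = √(-148877/2 - 204) = √(-149285/2) = I*√298570/2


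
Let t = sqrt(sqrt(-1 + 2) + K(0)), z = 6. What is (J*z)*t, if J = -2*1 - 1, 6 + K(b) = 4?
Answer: -18*I ≈ -18.0*I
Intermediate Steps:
K(b) = -2 (K(b) = -6 + 4 = -2)
J = -3 (J = -2 - 1 = -3)
t = I (t = sqrt(sqrt(-1 + 2) - 2) = sqrt(sqrt(1) - 2) = sqrt(1 - 2) = sqrt(-1) = I ≈ 1.0*I)
(J*z)*t = (-3*6)*I = -18*I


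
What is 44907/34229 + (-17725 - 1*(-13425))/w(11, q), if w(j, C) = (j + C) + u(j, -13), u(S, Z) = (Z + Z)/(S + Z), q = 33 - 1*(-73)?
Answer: -1087283/34229 ≈ -31.765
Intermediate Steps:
q = 106 (q = 33 + 73 = 106)
u(S, Z) = 2*Z/(S + Z) (u(S, Z) = (2*Z)/(S + Z) = 2*Z/(S + Z))
w(j, C) = C + j - 26/(-13 + j) (w(j, C) = (j + C) + 2*(-13)/(j - 13) = (C + j) + 2*(-13)/(-13 + j) = (C + j) - 26/(-13 + j) = C + j - 26/(-13 + j))
44907/34229 + (-17725 - 1*(-13425))/w(11, q) = 44907/34229 + (-17725 - 1*(-13425))/(((-26 + (-13 + 11)*(106 + 11))/(-13 + 11))) = 44907*(1/34229) + (-17725 + 13425)/(((-26 - 2*117)/(-2))) = 44907/34229 - 4300*(-2/(-26 - 234)) = 44907/34229 - 4300/((-1/2*(-260))) = 44907/34229 - 4300/130 = 44907/34229 - 4300*1/130 = 44907/34229 - 430/13 = -1087283/34229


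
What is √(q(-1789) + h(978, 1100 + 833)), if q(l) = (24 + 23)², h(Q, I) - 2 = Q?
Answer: √3189 ≈ 56.471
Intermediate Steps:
h(Q, I) = 2 + Q
q(l) = 2209 (q(l) = 47² = 2209)
√(q(-1789) + h(978, 1100 + 833)) = √(2209 + (2 + 978)) = √(2209 + 980) = √3189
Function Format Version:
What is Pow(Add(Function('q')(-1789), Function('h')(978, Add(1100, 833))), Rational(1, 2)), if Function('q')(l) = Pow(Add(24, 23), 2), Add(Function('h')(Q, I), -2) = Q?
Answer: Pow(3189, Rational(1, 2)) ≈ 56.471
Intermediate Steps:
Function('h')(Q, I) = Add(2, Q)
Function('q')(l) = 2209 (Function('q')(l) = Pow(47, 2) = 2209)
Pow(Add(Function('q')(-1789), Function('h')(978, Add(1100, 833))), Rational(1, 2)) = Pow(Add(2209, Add(2, 978)), Rational(1, 2)) = Pow(Add(2209, 980), Rational(1, 2)) = Pow(3189, Rational(1, 2))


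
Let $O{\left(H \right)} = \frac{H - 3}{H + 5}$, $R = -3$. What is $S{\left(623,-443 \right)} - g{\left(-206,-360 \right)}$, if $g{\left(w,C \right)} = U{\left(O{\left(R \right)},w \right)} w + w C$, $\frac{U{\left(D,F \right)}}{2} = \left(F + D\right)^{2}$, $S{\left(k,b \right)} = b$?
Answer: $17921969$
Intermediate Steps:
$O{\left(H \right)} = \frac{-3 + H}{5 + H}$
$U{\left(D,F \right)} = 2 \left(D + F\right)^{2}$ ($U{\left(D,F \right)} = 2 \left(F + D\right)^{2} = 2 \left(D + F\right)^{2}$)
$g{\left(w,C \right)} = C w + 2 w \left(-3 + w\right)^{2}$ ($g{\left(w,C \right)} = 2 \left(\frac{-3 - 3}{5 - 3} + w\right)^{2} w + w C = 2 \left(\frac{1}{2} \left(-6\right) + w\right)^{2} w + C w = 2 \left(-3 + w\right)^{2} w + C w = 2 w \left(-3 + w\right)^{2} + C w = C w + 2 w \left(-3 + w\right)^{2}$)
$S{\left(623,-443 \right)} - g{\left(-206,-360 \right)} = -443 - - 206 \left(-360 + 2 \left(-3 - 206\right)^{2}\right) = -443 - - 206 \left(-360 + 2 \left(-209\right)^{2}\right) = -443 - - 206 \left(-360 + 2 \cdot 43681\right) = -443 - - 206 \left(-360 + 87362\right) = -443 - \left(-206\right) 87002 = -443 - -17922412 = -443 + 17922412 = 17921969$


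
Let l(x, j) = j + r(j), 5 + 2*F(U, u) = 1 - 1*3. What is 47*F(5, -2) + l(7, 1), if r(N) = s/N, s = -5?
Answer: -337/2 ≈ -168.50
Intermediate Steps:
r(N) = -5/N
F(U, u) = -7/2 (F(U, u) = -5/2 + (1 - 1*3)/2 = -5/2 + (1 - 3)/2 = -5/2 + (1/2)*(-2) = -5/2 - 1 = -7/2)
l(x, j) = j - 5/j
47*F(5, -2) + l(7, 1) = 47*(-7/2) + (1 - 5/1) = -329/2 + (1 - 5*1) = -329/2 + (1 - 5) = -329/2 - 4 = -337/2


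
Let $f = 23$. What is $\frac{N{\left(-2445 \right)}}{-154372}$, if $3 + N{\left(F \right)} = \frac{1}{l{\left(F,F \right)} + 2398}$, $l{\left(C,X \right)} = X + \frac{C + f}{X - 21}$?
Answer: $\frac{171453}{8759067280} \approx 1.9574 \cdot 10^{-5}$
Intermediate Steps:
$l{\left(C,X \right)} = X + \frac{23 + C}{-21 + X}$ ($l{\left(C,X \right)} = X + \frac{C + 23}{X - 21} = X + \frac{23 + C}{-21 + X}$)
$N{\left(F \right)} = -3 + \frac{1}{2398 + \frac{23 + F^{2} - 20 F}{-21 + F}}$ ($N{\left(F \right)} = -3 + \frac{1}{\frac{23 + F + F^{2} - 21 F}{-21 + F} + 2398} = -3 + \frac{1}{\frac{23 + F^{2} - 20 F}{-21 + F} + 2398} = -3 + \frac{1}{2398 + \frac{23 + F^{2} - 20 F}{-21 + F}}$)
$\frac{N{\left(-2445 \right)}}{-154372} = \frac{\frac{1}{-50335 + \left(-2445\right)^{2} + 2378 \left(-2445\right)} \left(150984 - -17440185 - 3 \left(-2445\right)^{2}\right)}{-154372} = \frac{150984 + 17440185 - 17934075}{-50335 + 5978025 - 5814210} \left(- \frac{1}{154372}\right) = \frac{150984 + 17440185 - 17934075}{113480} \left(- \frac{1}{154372}\right) = \frac{1}{113480} \left(-342906\right) \left(- \frac{1}{154372}\right) = \left(- \frac{171453}{56740}\right) \left(- \frac{1}{154372}\right) = \frac{171453}{8759067280}$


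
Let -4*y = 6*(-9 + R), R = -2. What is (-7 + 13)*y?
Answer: 99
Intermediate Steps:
y = 33/2 (y = -3*(-9 - 2)/2 = -3*(-11)/2 = -¼*(-66) = 33/2 ≈ 16.500)
(-7 + 13)*y = (-7 + 13)*(33/2) = 6*(33/2) = 99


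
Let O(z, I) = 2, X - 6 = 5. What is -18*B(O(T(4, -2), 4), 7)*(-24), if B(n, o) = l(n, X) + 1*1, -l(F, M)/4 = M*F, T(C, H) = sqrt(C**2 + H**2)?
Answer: -37584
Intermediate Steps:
X = 11 (X = 6 + 5 = 11)
l(F, M) = -4*F*M (l(F, M) = -4*M*F = -4*F*M)
B(n, o) = 1 - 44*n (B(n, o) = -4*n*11 + 1*1 = -44*n + 1 = 1 - 44*n)
-18*B(O(T(4, -2), 4), 7)*(-24) = -18*(1 - 44*2)*(-24) = -18*(1 - 88)*(-24) = -18*(-87)*(-24) = 1566*(-24) = -37584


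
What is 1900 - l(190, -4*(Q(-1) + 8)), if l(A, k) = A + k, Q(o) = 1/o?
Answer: 1738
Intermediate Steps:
1900 - l(190, -4*(Q(-1) + 8)) = 1900 - (190 - 4*(1/(-1) + 8)) = 1900 - (190 - 4*(-1 + 8)) = 1900 - (190 - 4*7) = 1900 - (190 - 28) = 1900 - 1*162 = 1900 - 162 = 1738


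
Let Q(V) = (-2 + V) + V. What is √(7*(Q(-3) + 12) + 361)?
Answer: √389 ≈ 19.723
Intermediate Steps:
Q(V) = -2 + 2*V
√(7*(Q(-3) + 12) + 361) = √(7*((-2 + 2*(-3)) + 12) + 361) = √(7*((-2 - 6) + 12) + 361) = √(7*(-8 + 12) + 361) = √(7*4 + 361) = √(28 + 361) = √389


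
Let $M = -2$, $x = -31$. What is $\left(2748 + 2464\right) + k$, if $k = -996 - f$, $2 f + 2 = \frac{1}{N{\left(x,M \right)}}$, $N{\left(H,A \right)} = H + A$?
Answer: $\frac{278323}{66} \approx 4217.0$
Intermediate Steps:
$N{\left(H,A \right)} = A + H$
$f = - \frac{67}{66}$ ($f = -1 + \frac{1}{2 \left(-2 - 31\right)} = -1 + \frac{1}{2 \left(-33\right)} = -1 + \frac{1}{2} \left(- \frac{1}{33}\right) = -1 - \frac{1}{66} = - \frac{67}{66} \approx -1.0152$)
$k = - \frac{65669}{66}$ ($k = -996 - - \frac{67}{66} = -996 + \frac{67}{66} = - \frac{65669}{66} \approx -994.98$)
$\left(2748 + 2464\right) + k = \left(2748 + 2464\right) - \frac{65669}{66} = 5212 - \frac{65669}{66} = \frac{278323}{66}$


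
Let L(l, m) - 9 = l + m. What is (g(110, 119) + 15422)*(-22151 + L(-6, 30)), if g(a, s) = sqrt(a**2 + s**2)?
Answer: -341103796 - 22118*sqrt(26261) ≈ -3.4469e+8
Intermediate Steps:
L(l, m) = 9 + l + m (L(l, m) = 9 + (l + m) = 9 + l + m)
(g(110, 119) + 15422)*(-22151 + L(-6, 30)) = (sqrt(110**2 + 119**2) + 15422)*(-22151 + (9 - 6 + 30)) = (sqrt(12100 + 14161) + 15422)*(-22151 + 33) = (sqrt(26261) + 15422)*(-22118) = (15422 + sqrt(26261))*(-22118) = -341103796 - 22118*sqrt(26261)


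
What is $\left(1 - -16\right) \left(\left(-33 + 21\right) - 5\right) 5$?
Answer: $-1445$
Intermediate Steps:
$\left(1 - -16\right) \left(\left(-33 + 21\right) - 5\right) 5 = \left(1 + 16\right) \left(-12 - 5\right) 5 = 17 \left(-17\right) 5 = \left(-289\right) 5 = -1445$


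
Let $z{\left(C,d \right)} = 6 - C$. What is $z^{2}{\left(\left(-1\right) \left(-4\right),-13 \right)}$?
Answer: $4$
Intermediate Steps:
$z^{2}{\left(\left(-1\right) \left(-4\right),-13 \right)} = \left(6 - \left(-1\right) \left(-4\right)\right)^{2} = \left(6 - 4\right)^{2} = 2^{2} = 4$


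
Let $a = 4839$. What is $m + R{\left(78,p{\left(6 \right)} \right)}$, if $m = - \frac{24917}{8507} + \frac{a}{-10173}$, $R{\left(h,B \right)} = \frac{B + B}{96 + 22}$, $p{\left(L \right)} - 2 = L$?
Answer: $- \frac{5563927046}{1701986983} \approx -3.2691$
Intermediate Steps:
$p{\left(L \right)} = 2 + L$
$R{\left(h,B \right)} = \frac{B}{59}$ ($R{\left(h,B \right)} = \frac{2 B}{118} = 2 B \frac{1}{118} = \frac{B}{59}$)
$m = - \frac{98215338}{28847237}$ ($m = - \frac{24917}{8507} + \frac{4839}{-10173} = \left(-24917\right) \frac{1}{8507} + 4839 \left(- \frac{1}{10173}\right) = - \frac{24917}{8507} - \frac{1613}{3391} = - \frac{98215338}{28847237} \approx -3.4047$)
$m + R{\left(78,p{\left(6 \right)} \right)} = - \frac{98215338}{28847237} + \frac{2 + 6}{59} = - \frac{98215338}{28847237} + \frac{1}{59} \cdot 8 = - \frac{98215338}{28847237} + \frac{8}{59} = - \frac{5563927046}{1701986983}$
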